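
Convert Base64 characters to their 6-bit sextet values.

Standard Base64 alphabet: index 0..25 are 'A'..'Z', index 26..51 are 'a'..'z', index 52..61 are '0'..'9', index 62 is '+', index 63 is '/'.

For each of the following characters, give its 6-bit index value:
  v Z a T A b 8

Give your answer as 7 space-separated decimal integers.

'v': a..z range, 26 + ord('v') − ord('a') = 47
'Z': A..Z range, ord('Z') − ord('A') = 25
'a': a..z range, 26 + ord('a') − ord('a') = 26
'T': A..Z range, ord('T') − ord('A') = 19
'A': A..Z range, ord('A') − ord('A') = 0
'b': a..z range, 26 + ord('b') − ord('a') = 27
'8': 0..9 range, 52 + ord('8') − ord('0') = 60

Answer: 47 25 26 19 0 27 60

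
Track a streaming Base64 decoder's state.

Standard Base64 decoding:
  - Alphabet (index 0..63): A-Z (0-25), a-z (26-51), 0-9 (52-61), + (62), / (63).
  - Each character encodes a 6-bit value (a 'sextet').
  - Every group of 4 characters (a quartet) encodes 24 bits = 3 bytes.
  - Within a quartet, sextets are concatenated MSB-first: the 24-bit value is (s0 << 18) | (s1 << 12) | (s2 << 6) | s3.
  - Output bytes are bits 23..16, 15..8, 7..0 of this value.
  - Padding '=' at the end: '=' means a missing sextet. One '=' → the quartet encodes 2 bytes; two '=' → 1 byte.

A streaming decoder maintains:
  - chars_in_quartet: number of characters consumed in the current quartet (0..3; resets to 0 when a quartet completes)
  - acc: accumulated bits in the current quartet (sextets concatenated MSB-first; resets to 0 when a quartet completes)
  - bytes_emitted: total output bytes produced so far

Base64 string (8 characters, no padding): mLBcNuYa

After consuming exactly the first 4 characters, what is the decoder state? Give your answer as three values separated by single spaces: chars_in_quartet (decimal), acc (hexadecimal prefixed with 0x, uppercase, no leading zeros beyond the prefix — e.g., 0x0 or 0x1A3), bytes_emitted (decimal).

After char 0 ('m'=38): chars_in_quartet=1 acc=0x26 bytes_emitted=0
After char 1 ('L'=11): chars_in_quartet=2 acc=0x98B bytes_emitted=0
After char 2 ('B'=1): chars_in_quartet=3 acc=0x262C1 bytes_emitted=0
After char 3 ('c'=28): chars_in_quartet=4 acc=0x98B05C -> emit 98 B0 5C, reset; bytes_emitted=3

Answer: 0 0x0 3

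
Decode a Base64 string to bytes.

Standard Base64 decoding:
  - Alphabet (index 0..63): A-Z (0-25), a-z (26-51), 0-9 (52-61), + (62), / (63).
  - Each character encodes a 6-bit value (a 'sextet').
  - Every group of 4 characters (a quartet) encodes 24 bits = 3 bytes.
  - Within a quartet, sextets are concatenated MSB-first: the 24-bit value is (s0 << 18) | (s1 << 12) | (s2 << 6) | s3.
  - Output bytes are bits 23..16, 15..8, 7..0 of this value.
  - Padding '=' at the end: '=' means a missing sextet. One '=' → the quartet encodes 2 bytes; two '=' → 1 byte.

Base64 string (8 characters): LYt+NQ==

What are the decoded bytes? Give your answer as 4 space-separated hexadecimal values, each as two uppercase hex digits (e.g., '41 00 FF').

Answer: 2D 8B 7E 35

Derivation:
After char 0 ('L'=11): chars_in_quartet=1 acc=0xB bytes_emitted=0
After char 1 ('Y'=24): chars_in_quartet=2 acc=0x2D8 bytes_emitted=0
After char 2 ('t'=45): chars_in_quartet=3 acc=0xB62D bytes_emitted=0
After char 3 ('+'=62): chars_in_quartet=4 acc=0x2D8B7E -> emit 2D 8B 7E, reset; bytes_emitted=3
After char 4 ('N'=13): chars_in_quartet=1 acc=0xD bytes_emitted=3
After char 5 ('Q'=16): chars_in_quartet=2 acc=0x350 bytes_emitted=3
Padding '==': partial quartet acc=0x350 -> emit 35; bytes_emitted=4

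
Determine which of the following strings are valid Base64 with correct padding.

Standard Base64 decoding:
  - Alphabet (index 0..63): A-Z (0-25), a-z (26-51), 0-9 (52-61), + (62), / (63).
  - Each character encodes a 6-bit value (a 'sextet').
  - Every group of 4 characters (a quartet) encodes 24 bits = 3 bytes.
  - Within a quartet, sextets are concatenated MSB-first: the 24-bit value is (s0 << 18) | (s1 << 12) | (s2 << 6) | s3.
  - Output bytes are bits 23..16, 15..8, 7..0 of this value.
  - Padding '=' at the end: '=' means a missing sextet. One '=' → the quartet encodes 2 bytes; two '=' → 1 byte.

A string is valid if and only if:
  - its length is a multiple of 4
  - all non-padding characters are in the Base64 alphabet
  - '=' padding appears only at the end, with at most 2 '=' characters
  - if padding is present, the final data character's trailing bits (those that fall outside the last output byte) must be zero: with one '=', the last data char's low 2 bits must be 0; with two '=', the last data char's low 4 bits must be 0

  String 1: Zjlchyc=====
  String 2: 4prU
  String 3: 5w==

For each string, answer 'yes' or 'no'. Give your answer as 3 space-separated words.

Answer: no yes yes

Derivation:
String 1: 'Zjlchyc=====' → invalid (5 pad chars (max 2))
String 2: '4prU' → valid
String 3: '5w==' → valid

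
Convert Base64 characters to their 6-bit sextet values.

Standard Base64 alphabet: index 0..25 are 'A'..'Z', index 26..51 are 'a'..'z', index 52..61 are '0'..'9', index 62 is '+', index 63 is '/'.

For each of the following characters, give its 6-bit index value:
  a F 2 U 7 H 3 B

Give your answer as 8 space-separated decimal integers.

'a': a..z range, 26 + ord('a') − ord('a') = 26
'F': A..Z range, ord('F') − ord('A') = 5
'2': 0..9 range, 52 + ord('2') − ord('0') = 54
'U': A..Z range, ord('U') − ord('A') = 20
'7': 0..9 range, 52 + ord('7') − ord('0') = 59
'H': A..Z range, ord('H') − ord('A') = 7
'3': 0..9 range, 52 + ord('3') − ord('0') = 55
'B': A..Z range, ord('B') − ord('A') = 1

Answer: 26 5 54 20 59 7 55 1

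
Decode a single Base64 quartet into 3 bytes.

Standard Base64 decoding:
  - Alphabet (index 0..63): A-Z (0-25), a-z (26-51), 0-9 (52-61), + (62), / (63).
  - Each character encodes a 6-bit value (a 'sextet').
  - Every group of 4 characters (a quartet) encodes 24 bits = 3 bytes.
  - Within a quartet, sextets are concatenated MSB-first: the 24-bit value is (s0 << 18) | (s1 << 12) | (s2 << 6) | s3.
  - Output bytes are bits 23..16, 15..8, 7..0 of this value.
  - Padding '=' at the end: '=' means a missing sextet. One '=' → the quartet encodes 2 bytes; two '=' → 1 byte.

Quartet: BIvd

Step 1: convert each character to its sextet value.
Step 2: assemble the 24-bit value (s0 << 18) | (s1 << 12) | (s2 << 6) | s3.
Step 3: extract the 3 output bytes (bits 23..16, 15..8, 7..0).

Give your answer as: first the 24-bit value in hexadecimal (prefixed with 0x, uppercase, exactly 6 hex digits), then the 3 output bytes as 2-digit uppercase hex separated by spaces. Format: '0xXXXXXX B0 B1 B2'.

Answer: 0x048BDD 04 8B DD

Derivation:
Sextets: B=1, I=8, v=47, d=29
24-bit: (1<<18) | (8<<12) | (47<<6) | 29
      = 0x040000 | 0x008000 | 0x000BC0 | 0x00001D
      = 0x048BDD
Bytes: (v>>16)&0xFF=04, (v>>8)&0xFF=8B, v&0xFF=DD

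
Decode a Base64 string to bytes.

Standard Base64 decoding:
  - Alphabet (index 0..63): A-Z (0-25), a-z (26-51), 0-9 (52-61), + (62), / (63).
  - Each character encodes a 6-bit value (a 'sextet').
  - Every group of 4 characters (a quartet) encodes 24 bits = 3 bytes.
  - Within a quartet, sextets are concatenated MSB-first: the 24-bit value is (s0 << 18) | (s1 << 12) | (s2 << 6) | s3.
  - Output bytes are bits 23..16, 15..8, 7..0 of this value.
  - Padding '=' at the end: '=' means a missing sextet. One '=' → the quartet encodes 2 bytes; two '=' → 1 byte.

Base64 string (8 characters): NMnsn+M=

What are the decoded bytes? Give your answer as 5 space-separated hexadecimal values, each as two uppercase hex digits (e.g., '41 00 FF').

Answer: 34 C9 EC 9F E3

Derivation:
After char 0 ('N'=13): chars_in_quartet=1 acc=0xD bytes_emitted=0
After char 1 ('M'=12): chars_in_quartet=2 acc=0x34C bytes_emitted=0
After char 2 ('n'=39): chars_in_quartet=3 acc=0xD327 bytes_emitted=0
After char 3 ('s'=44): chars_in_quartet=4 acc=0x34C9EC -> emit 34 C9 EC, reset; bytes_emitted=3
After char 4 ('n'=39): chars_in_quartet=1 acc=0x27 bytes_emitted=3
After char 5 ('+'=62): chars_in_quartet=2 acc=0x9FE bytes_emitted=3
After char 6 ('M'=12): chars_in_quartet=3 acc=0x27F8C bytes_emitted=3
Padding '=': partial quartet acc=0x27F8C -> emit 9F E3; bytes_emitted=5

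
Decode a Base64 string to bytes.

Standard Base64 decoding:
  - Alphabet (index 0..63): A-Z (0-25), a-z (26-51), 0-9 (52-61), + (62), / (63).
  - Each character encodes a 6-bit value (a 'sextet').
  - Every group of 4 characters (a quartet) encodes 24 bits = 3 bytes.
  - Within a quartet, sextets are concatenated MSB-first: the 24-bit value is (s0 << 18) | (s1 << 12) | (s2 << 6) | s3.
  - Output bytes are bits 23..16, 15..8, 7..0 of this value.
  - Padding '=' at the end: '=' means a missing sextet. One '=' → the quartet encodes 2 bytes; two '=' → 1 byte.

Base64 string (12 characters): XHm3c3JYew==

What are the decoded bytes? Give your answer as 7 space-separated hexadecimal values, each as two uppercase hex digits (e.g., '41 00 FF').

Answer: 5C 79 B7 73 72 58 7B

Derivation:
After char 0 ('X'=23): chars_in_quartet=1 acc=0x17 bytes_emitted=0
After char 1 ('H'=7): chars_in_quartet=2 acc=0x5C7 bytes_emitted=0
After char 2 ('m'=38): chars_in_quartet=3 acc=0x171E6 bytes_emitted=0
After char 3 ('3'=55): chars_in_quartet=4 acc=0x5C79B7 -> emit 5C 79 B7, reset; bytes_emitted=3
After char 4 ('c'=28): chars_in_quartet=1 acc=0x1C bytes_emitted=3
After char 5 ('3'=55): chars_in_quartet=2 acc=0x737 bytes_emitted=3
After char 6 ('J'=9): chars_in_quartet=3 acc=0x1CDC9 bytes_emitted=3
After char 7 ('Y'=24): chars_in_quartet=4 acc=0x737258 -> emit 73 72 58, reset; bytes_emitted=6
After char 8 ('e'=30): chars_in_quartet=1 acc=0x1E bytes_emitted=6
After char 9 ('w'=48): chars_in_quartet=2 acc=0x7B0 bytes_emitted=6
Padding '==': partial quartet acc=0x7B0 -> emit 7B; bytes_emitted=7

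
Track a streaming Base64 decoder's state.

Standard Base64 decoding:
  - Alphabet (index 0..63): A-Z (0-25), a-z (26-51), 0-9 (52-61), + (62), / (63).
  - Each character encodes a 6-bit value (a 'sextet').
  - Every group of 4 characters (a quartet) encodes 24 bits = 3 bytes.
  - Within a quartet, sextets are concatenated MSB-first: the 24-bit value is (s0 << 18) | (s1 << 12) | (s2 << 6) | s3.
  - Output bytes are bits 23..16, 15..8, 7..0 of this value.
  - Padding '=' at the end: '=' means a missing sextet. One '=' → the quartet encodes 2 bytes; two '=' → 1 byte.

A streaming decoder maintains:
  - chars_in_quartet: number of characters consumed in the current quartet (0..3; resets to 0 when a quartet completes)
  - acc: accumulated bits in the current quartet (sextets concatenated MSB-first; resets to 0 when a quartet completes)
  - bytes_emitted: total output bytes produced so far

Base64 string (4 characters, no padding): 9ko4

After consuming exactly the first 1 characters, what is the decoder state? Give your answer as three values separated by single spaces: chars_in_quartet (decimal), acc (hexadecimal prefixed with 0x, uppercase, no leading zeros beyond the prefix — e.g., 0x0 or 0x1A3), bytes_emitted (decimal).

Answer: 1 0x3D 0

Derivation:
After char 0 ('9'=61): chars_in_quartet=1 acc=0x3D bytes_emitted=0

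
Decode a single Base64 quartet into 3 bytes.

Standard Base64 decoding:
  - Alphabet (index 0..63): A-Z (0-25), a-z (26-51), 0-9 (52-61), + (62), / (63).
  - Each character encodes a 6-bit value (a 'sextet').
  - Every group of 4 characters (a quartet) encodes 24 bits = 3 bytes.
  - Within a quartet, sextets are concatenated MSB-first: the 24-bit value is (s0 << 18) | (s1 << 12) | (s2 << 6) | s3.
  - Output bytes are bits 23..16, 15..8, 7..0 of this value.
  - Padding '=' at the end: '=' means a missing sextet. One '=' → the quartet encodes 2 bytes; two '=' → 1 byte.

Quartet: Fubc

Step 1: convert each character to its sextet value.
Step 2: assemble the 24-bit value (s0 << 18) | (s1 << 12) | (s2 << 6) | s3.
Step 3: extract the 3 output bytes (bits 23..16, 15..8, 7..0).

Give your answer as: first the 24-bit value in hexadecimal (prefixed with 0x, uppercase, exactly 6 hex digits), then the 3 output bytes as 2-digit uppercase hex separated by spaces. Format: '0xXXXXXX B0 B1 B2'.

Sextets: F=5, u=46, b=27, c=28
24-bit: (5<<18) | (46<<12) | (27<<6) | 28
      = 0x140000 | 0x02E000 | 0x0006C0 | 0x00001C
      = 0x16E6DC
Bytes: (v>>16)&0xFF=16, (v>>8)&0xFF=E6, v&0xFF=DC

Answer: 0x16E6DC 16 E6 DC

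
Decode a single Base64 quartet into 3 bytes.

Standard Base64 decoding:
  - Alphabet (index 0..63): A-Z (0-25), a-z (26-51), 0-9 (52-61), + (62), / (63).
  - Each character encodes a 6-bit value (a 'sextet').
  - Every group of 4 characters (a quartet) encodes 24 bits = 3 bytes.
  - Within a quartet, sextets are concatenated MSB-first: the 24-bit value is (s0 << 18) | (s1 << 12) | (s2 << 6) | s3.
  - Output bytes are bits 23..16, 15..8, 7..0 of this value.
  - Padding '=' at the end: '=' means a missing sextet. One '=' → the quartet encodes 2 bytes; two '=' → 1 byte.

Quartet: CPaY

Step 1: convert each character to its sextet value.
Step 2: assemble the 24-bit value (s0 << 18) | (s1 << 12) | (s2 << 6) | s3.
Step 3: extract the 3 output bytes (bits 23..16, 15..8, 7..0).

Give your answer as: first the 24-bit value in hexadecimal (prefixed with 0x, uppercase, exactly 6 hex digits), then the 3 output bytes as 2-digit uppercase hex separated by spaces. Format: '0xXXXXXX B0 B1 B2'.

Sextets: C=2, P=15, a=26, Y=24
24-bit: (2<<18) | (15<<12) | (26<<6) | 24
      = 0x080000 | 0x00F000 | 0x000680 | 0x000018
      = 0x08F698
Bytes: (v>>16)&0xFF=08, (v>>8)&0xFF=F6, v&0xFF=98

Answer: 0x08F698 08 F6 98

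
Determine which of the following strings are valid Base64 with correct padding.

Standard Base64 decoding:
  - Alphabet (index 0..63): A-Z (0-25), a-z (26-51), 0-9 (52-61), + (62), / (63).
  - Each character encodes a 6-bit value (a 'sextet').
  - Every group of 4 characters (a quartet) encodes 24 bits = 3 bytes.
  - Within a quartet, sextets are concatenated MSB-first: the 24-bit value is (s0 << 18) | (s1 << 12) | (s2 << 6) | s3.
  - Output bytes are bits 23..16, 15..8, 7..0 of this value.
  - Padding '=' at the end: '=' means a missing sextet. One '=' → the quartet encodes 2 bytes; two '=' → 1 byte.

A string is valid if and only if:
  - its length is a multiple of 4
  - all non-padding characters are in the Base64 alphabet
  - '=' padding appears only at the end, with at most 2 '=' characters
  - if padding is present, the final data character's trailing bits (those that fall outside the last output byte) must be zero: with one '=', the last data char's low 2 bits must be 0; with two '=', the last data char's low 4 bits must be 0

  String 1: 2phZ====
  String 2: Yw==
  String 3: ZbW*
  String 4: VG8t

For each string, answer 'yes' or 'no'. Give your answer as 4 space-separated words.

String 1: '2phZ====' → invalid (4 pad chars (max 2))
String 2: 'Yw==' → valid
String 3: 'ZbW*' → invalid (bad char(s): ['*'])
String 4: 'VG8t' → valid

Answer: no yes no yes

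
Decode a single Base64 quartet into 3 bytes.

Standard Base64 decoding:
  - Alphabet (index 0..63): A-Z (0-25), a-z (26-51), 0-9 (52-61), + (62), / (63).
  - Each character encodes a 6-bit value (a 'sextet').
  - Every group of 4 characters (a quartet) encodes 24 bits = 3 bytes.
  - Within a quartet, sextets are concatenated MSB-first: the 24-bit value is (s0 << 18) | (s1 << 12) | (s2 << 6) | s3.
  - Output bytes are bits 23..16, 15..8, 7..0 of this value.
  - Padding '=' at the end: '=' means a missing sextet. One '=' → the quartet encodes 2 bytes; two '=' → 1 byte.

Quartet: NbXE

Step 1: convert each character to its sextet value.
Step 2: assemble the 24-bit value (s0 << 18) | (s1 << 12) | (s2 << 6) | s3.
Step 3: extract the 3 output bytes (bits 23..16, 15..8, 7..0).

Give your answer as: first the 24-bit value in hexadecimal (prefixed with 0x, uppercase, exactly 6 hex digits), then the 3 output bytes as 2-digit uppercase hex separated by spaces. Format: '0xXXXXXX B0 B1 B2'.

Sextets: N=13, b=27, X=23, E=4
24-bit: (13<<18) | (27<<12) | (23<<6) | 4
      = 0x340000 | 0x01B000 | 0x0005C0 | 0x000004
      = 0x35B5C4
Bytes: (v>>16)&0xFF=35, (v>>8)&0xFF=B5, v&0xFF=C4

Answer: 0x35B5C4 35 B5 C4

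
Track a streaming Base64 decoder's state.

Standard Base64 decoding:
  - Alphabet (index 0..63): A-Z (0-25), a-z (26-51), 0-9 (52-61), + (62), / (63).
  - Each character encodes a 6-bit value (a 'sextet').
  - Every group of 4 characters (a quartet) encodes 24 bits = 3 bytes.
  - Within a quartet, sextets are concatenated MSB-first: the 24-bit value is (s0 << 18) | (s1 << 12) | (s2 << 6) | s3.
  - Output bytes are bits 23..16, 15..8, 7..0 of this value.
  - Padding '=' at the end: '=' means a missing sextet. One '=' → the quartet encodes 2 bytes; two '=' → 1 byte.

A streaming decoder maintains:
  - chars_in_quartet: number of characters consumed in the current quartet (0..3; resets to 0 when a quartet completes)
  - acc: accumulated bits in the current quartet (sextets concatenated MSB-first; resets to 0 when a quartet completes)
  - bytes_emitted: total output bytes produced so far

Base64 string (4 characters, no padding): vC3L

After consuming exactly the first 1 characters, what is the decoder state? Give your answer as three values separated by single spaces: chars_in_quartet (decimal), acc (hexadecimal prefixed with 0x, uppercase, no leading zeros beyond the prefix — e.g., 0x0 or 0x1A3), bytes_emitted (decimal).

After char 0 ('v'=47): chars_in_quartet=1 acc=0x2F bytes_emitted=0

Answer: 1 0x2F 0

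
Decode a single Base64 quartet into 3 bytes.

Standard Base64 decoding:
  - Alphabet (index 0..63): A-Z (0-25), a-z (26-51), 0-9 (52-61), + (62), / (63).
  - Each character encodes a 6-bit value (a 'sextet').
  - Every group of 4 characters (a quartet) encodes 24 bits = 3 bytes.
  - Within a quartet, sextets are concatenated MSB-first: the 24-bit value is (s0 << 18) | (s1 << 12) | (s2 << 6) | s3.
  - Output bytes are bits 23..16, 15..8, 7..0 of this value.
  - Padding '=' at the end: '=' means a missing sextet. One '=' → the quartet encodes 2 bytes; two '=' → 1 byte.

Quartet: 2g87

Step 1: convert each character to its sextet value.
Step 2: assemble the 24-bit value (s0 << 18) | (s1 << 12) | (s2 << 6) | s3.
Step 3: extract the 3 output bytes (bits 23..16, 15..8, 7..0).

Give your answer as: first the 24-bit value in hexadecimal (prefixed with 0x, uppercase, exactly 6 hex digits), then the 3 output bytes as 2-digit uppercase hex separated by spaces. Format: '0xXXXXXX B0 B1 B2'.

Sextets: 2=54, g=32, 8=60, 7=59
24-bit: (54<<18) | (32<<12) | (60<<6) | 59
      = 0xD80000 | 0x020000 | 0x000F00 | 0x00003B
      = 0xDA0F3B
Bytes: (v>>16)&0xFF=DA, (v>>8)&0xFF=0F, v&0xFF=3B

Answer: 0xDA0F3B DA 0F 3B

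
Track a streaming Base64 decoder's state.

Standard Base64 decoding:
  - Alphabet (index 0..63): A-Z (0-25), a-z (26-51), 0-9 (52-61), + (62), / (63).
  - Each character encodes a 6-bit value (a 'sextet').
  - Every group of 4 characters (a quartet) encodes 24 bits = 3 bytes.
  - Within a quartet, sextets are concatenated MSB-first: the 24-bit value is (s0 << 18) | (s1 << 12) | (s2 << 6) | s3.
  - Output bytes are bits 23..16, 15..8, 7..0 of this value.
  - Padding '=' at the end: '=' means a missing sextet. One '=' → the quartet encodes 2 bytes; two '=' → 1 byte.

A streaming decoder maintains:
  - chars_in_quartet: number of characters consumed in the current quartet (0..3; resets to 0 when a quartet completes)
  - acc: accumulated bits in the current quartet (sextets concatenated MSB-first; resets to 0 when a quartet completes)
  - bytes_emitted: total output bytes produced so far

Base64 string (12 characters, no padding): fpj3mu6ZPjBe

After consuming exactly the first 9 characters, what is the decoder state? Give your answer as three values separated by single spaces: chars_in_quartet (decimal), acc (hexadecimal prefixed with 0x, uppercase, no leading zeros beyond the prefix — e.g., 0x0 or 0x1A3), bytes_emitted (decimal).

After char 0 ('f'=31): chars_in_quartet=1 acc=0x1F bytes_emitted=0
After char 1 ('p'=41): chars_in_quartet=2 acc=0x7E9 bytes_emitted=0
After char 2 ('j'=35): chars_in_quartet=3 acc=0x1FA63 bytes_emitted=0
After char 3 ('3'=55): chars_in_quartet=4 acc=0x7E98F7 -> emit 7E 98 F7, reset; bytes_emitted=3
After char 4 ('m'=38): chars_in_quartet=1 acc=0x26 bytes_emitted=3
After char 5 ('u'=46): chars_in_quartet=2 acc=0x9AE bytes_emitted=3
After char 6 ('6'=58): chars_in_quartet=3 acc=0x26BBA bytes_emitted=3
After char 7 ('Z'=25): chars_in_quartet=4 acc=0x9AEE99 -> emit 9A EE 99, reset; bytes_emitted=6
After char 8 ('P'=15): chars_in_quartet=1 acc=0xF bytes_emitted=6

Answer: 1 0xF 6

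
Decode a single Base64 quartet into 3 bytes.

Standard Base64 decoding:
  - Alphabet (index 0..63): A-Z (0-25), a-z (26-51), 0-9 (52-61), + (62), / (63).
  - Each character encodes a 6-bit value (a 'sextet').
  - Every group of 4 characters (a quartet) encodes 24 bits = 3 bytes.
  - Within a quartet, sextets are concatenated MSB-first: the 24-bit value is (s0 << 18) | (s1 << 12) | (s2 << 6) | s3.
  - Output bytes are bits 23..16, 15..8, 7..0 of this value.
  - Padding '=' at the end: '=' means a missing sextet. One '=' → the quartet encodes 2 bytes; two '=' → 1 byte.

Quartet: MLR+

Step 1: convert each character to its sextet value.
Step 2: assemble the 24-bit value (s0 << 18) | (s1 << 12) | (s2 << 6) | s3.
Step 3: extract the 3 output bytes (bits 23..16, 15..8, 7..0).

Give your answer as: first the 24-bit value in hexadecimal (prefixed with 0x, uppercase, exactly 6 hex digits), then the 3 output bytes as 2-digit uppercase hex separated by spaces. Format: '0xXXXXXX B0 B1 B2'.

Sextets: M=12, L=11, R=17, +=62
24-bit: (12<<18) | (11<<12) | (17<<6) | 62
      = 0x300000 | 0x00B000 | 0x000440 | 0x00003E
      = 0x30B47E
Bytes: (v>>16)&0xFF=30, (v>>8)&0xFF=B4, v&0xFF=7E

Answer: 0x30B47E 30 B4 7E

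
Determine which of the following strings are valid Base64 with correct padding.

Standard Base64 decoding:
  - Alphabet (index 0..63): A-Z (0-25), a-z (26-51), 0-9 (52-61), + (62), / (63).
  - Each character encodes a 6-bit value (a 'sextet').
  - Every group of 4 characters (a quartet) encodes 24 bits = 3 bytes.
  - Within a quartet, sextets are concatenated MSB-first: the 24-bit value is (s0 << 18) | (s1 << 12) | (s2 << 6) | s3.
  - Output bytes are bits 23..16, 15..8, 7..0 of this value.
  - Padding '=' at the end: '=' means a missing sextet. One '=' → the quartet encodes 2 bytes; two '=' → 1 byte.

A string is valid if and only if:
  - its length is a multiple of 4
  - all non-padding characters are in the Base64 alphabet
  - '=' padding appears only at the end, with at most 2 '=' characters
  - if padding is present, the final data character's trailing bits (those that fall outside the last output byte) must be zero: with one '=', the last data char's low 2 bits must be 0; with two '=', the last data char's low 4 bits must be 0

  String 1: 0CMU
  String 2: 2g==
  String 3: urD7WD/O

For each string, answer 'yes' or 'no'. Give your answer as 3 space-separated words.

String 1: '0CMU' → valid
String 2: '2g==' → valid
String 3: 'urD7WD/O' → valid

Answer: yes yes yes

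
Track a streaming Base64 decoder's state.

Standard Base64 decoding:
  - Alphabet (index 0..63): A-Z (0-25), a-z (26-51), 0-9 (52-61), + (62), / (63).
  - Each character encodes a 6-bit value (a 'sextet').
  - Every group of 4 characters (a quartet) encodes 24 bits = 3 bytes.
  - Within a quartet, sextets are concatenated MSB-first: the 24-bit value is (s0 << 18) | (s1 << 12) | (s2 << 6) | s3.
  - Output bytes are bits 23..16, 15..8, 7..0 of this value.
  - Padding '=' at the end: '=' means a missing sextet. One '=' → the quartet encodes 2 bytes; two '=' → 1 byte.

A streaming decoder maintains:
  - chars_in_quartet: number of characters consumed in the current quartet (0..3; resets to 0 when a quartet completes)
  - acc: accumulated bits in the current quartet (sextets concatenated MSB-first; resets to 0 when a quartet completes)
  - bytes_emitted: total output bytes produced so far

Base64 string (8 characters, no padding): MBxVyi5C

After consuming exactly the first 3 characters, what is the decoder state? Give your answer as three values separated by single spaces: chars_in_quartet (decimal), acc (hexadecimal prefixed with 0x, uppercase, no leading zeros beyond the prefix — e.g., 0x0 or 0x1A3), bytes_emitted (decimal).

Answer: 3 0xC071 0

Derivation:
After char 0 ('M'=12): chars_in_quartet=1 acc=0xC bytes_emitted=0
After char 1 ('B'=1): chars_in_quartet=2 acc=0x301 bytes_emitted=0
After char 2 ('x'=49): chars_in_quartet=3 acc=0xC071 bytes_emitted=0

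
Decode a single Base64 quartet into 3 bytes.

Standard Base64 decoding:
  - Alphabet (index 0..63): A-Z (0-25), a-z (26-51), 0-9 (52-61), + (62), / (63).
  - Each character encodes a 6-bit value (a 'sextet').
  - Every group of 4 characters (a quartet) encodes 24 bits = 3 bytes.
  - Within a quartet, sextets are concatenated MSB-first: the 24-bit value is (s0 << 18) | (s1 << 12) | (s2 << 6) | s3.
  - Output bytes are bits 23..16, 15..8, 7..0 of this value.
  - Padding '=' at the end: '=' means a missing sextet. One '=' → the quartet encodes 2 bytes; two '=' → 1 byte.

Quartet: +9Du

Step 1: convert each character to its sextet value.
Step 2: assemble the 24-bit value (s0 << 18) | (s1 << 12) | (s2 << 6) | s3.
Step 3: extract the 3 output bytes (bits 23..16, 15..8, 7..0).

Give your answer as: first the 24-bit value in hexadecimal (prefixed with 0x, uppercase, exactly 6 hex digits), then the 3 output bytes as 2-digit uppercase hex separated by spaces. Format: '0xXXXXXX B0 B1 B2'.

Sextets: +=62, 9=61, D=3, u=46
24-bit: (62<<18) | (61<<12) | (3<<6) | 46
      = 0xF80000 | 0x03D000 | 0x0000C0 | 0x00002E
      = 0xFBD0EE
Bytes: (v>>16)&0xFF=FB, (v>>8)&0xFF=D0, v&0xFF=EE

Answer: 0xFBD0EE FB D0 EE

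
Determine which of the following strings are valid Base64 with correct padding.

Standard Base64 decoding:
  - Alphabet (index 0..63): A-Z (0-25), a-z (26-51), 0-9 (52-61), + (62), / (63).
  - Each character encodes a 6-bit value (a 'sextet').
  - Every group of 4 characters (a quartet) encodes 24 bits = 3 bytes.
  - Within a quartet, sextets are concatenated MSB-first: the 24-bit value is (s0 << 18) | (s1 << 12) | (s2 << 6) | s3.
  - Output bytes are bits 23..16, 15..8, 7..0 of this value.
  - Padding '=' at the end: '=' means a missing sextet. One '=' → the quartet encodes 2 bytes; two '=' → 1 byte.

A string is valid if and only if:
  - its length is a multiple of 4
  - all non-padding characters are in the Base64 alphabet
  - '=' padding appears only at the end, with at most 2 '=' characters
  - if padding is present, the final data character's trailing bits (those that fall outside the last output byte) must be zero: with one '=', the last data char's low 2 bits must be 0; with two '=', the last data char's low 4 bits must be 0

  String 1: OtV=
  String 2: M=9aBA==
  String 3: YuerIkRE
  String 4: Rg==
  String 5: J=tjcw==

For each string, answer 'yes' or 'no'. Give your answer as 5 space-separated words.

Answer: no no yes yes no

Derivation:
String 1: 'OtV=' → invalid (bad trailing bits)
String 2: 'M=9aBA==' → invalid (bad char(s): ['=']; '=' in middle)
String 3: 'YuerIkRE' → valid
String 4: 'Rg==' → valid
String 5: 'J=tjcw==' → invalid (bad char(s): ['=']; '=' in middle)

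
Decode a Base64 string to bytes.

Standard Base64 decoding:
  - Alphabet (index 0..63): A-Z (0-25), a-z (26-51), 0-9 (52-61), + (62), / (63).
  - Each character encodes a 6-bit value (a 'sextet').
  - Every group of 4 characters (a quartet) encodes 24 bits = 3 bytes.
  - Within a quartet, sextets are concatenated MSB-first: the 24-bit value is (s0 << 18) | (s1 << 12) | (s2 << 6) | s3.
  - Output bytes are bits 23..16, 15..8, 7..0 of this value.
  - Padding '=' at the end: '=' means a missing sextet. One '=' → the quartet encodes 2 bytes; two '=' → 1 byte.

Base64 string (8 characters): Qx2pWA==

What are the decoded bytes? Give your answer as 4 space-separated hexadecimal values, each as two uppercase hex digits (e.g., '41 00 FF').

After char 0 ('Q'=16): chars_in_quartet=1 acc=0x10 bytes_emitted=0
After char 1 ('x'=49): chars_in_quartet=2 acc=0x431 bytes_emitted=0
After char 2 ('2'=54): chars_in_quartet=3 acc=0x10C76 bytes_emitted=0
After char 3 ('p'=41): chars_in_quartet=4 acc=0x431DA9 -> emit 43 1D A9, reset; bytes_emitted=3
After char 4 ('W'=22): chars_in_quartet=1 acc=0x16 bytes_emitted=3
After char 5 ('A'=0): chars_in_quartet=2 acc=0x580 bytes_emitted=3
Padding '==': partial quartet acc=0x580 -> emit 58; bytes_emitted=4

Answer: 43 1D A9 58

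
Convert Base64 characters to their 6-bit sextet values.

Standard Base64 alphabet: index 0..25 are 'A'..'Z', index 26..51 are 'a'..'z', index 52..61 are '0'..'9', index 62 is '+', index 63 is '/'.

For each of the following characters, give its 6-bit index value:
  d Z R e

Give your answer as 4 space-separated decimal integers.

'd': a..z range, 26 + ord('d') − ord('a') = 29
'Z': A..Z range, ord('Z') − ord('A') = 25
'R': A..Z range, ord('R') − ord('A') = 17
'e': a..z range, 26 + ord('e') − ord('a') = 30

Answer: 29 25 17 30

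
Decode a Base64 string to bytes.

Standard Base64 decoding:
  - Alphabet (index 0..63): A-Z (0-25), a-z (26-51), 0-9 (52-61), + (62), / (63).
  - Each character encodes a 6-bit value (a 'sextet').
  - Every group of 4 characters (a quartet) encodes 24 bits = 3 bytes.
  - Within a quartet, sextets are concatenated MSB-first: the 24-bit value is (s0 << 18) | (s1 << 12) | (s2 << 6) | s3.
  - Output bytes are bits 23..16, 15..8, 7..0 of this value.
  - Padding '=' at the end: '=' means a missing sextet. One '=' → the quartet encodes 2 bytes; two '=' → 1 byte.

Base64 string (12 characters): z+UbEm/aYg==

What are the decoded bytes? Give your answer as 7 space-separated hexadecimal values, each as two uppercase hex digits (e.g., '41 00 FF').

After char 0 ('z'=51): chars_in_quartet=1 acc=0x33 bytes_emitted=0
After char 1 ('+'=62): chars_in_quartet=2 acc=0xCFE bytes_emitted=0
After char 2 ('U'=20): chars_in_quartet=3 acc=0x33F94 bytes_emitted=0
After char 3 ('b'=27): chars_in_quartet=4 acc=0xCFE51B -> emit CF E5 1B, reset; bytes_emitted=3
After char 4 ('E'=4): chars_in_quartet=1 acc=0x4 bytes_emitted=3
After char 5 ('m'=38): chars_in_quartet=2 acc=0x126 bytes_emitted=3
After char 6 ('/'=63): chars_in_quartet=3 acc=0x49BF bytes_emitted=3
After char 7 ('a'=26): chars_in_quartet=4 acc=0x126FDA -> emit 12 6F DA, reset; bytes_emitted=6
After char 8 ('Y'=24): chars_in_quartet=1 acc=0x18 bytes_emitted=6
After char 9 ('g'=32): chars_in_quartet=2 acc=0x620 bytes_emitted=6
Padding '==': partial quartet acc=0x620 -> emit 62; bytes_emitted=7

Answer: CF E5 1B 12 6F DA 62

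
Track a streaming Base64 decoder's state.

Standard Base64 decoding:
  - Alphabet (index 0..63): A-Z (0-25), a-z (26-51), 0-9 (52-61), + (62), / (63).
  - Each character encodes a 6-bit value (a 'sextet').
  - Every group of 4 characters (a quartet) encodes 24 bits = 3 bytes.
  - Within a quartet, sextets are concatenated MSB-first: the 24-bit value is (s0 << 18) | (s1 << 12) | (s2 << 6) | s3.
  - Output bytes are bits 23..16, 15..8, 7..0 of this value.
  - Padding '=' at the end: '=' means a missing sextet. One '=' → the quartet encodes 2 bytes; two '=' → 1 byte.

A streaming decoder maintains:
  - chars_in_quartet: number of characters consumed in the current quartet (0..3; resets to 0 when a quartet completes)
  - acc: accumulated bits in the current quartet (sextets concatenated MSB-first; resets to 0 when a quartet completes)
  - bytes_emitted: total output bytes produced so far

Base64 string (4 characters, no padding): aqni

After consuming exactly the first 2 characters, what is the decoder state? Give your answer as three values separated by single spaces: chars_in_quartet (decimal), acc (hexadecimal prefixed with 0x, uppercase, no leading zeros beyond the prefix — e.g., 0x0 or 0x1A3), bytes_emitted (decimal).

Answer: 2 0x6AA 0

Derivation:
After char 0 ('a'=26): chars_in_quartet=1 acc=0x1A bytes_emitted=0
After char 1 ('q'=42): chars_in_quartet=2 acc=0x6AA bytes_emitted=0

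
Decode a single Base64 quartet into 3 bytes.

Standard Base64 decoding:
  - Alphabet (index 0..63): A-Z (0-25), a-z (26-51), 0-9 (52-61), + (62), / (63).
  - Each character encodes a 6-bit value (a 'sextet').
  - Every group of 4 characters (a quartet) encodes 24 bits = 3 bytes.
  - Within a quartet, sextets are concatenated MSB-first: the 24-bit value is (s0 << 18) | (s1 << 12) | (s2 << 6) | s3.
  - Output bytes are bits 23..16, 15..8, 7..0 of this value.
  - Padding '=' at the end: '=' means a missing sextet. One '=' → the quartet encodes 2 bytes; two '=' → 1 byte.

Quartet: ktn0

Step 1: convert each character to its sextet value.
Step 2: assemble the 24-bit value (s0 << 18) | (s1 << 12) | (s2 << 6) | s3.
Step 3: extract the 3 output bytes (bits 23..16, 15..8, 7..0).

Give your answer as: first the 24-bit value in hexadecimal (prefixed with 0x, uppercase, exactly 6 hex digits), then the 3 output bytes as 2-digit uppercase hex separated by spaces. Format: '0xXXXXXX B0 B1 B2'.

Answer: 0x92D9F4 92 D9 F4

Derivation:
Sextets: k=36, t=45, n=39, 0=52
24-bit: (36<<18) | (45<<12) | (39<<6) | 52
      = 0x900000 | 0x02D000 | 0x0009C0 | 0x000034
      = 0x92D9F4
Bytes: (v>>16)&0xFF=92, (v>>8)&0xFF=D9, v&0xFF=F4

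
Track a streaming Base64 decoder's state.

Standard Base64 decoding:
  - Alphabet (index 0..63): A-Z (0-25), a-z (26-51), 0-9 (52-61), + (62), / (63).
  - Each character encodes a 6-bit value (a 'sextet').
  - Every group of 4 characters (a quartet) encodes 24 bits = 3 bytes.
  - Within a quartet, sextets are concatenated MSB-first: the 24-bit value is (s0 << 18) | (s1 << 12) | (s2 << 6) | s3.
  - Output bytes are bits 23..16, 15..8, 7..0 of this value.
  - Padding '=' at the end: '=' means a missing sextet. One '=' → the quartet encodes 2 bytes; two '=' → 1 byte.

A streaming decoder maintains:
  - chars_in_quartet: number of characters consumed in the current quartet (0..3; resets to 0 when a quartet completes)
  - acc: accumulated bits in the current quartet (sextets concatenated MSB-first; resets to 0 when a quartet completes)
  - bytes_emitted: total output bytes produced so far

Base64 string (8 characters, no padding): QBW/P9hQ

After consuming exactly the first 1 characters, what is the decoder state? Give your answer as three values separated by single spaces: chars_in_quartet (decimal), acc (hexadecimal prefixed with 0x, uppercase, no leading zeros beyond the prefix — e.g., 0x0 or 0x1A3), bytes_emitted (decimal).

Answer: 1 0x10 0

Derivation:
After char 0 ('Q'=16): chars_in_quartet=1 acc=0x10 bytes_emitted=0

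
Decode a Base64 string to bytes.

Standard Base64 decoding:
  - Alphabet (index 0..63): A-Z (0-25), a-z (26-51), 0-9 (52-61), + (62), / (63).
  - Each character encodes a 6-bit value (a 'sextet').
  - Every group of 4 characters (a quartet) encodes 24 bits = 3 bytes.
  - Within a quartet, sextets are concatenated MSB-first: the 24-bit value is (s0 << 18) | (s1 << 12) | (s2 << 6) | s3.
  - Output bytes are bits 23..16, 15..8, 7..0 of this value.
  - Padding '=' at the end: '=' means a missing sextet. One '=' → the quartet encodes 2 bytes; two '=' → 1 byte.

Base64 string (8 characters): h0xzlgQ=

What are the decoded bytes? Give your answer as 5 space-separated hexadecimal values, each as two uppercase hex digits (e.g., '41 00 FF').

Answer: 87 4C 73 96 04

Derivation:
After char 0 ('h'=33): chars_in_quartet=1 acc=0x21 bytes_emitted=0
After char 1 ('0'=52): chars_in_quartet=2 acc=0x874 bytes_emitted=0
After char 2 ('x'=49): chars_in_quartet=3 acc=0x21D31 bytes_emitted=0
After char 3 ('z'=51): chars_in_quartet=4 acc=0x874C73 -> emit 87 4C 73, reset; bytes_emitted=3
After char 4 ('l'=37): chars_in_quartet=1 acc=0x25 bytes_emitted=3
After char 5 ('g'=32): chars_in_quartet=2 acc=0x960 bytes_emitted=3
After char 6 ('Q'=16): chars_in_quartet=3 acc=0x25810 bytes_emitted=3
Padding '=': partial quartet acc=0x25810 -> emit 96 04; bytes_emitted=5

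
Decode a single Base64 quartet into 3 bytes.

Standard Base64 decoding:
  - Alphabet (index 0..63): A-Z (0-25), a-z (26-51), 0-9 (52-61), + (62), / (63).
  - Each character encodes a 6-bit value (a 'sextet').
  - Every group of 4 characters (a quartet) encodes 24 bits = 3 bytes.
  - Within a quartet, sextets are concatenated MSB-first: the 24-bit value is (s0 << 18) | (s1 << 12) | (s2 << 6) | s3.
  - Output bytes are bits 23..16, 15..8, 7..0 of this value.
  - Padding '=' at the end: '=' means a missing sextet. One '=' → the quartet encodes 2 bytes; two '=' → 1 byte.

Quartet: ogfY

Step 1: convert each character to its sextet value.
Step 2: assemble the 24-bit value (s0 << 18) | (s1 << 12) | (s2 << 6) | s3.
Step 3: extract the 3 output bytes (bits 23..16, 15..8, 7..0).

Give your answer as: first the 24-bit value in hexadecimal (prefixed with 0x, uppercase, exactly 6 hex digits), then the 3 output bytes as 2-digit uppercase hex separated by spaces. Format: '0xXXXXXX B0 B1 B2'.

Answer: 0xA207D8 A2 07 D8

Derivation:
Sextets: o=40, g=32, f=31, Y=24
24-bit: (40<<18) | (32<<12) | (31<<6) | 24
      = 0xA00000 | 0x020000 | 0x0007C0 | 0x000018
      = 0xA207D8
Bytes: (v>>16)&0xFF=A2, (v>>8)&0xFF=07, v&0xFF=D8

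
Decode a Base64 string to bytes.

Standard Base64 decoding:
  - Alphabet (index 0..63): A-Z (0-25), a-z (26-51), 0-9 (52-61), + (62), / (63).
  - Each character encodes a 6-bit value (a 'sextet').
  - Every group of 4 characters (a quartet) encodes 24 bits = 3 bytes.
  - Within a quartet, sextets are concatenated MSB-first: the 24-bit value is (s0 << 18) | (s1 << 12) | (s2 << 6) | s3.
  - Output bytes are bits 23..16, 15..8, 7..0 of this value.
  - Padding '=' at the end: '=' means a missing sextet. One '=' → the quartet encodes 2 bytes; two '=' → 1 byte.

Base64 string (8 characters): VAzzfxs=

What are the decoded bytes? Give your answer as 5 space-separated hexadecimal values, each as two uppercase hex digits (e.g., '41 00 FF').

After char 0 ('V'=21): chars_in_quartet=1 acc=0x15 bytes_emitted=0
After char 1 ('A'=0): chars_in_quartet=2 acc=0x540 bytes_emitted=0
After char 2 ('z'=51): chars_in_quartet=3 acc=0x15033 bytes_emitted=0
After char 3 ('z'=51): chars_in_quartet=4 acc=0x540CF3 -> emit 54 0C F3, reset; bytes_emitted=3
After char 4 ('f'=31): chars_in_quartet=1 acc=0x1F bytes_emitted=3
After char 5 ('x'=49): chars_in_quartet=2 acc=0x7F1 bytes_emitted=3
After char 6 ('s'=44): chars_in_quartet=3 acc=0x1FC6C bytes_emitted=3
Padding '=': partial quartet acc=0x1FC6C -> emit 7F 1B; bytes_emitted=5

Answer: 54 0C F3 7F 1B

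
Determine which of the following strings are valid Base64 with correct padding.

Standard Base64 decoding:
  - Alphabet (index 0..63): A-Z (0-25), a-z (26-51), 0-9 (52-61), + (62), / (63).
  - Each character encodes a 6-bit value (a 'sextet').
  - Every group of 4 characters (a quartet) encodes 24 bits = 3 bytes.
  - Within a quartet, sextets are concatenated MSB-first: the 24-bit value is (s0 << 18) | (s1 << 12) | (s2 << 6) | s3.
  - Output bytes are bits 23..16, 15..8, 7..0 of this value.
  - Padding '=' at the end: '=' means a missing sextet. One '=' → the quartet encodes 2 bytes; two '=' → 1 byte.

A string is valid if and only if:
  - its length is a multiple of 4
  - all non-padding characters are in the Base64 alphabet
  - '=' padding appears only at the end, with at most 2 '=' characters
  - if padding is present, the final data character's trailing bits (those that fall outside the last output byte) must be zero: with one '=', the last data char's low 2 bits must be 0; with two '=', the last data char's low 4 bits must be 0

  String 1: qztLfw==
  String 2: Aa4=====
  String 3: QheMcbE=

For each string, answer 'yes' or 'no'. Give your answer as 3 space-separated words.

String 1: 'qztLfw==' → valid
String 2: 'Aa4=====' → invalid (5 pad chars (max 2))
String 3: 'QheMcbE=' → valid

Answer: yes no yes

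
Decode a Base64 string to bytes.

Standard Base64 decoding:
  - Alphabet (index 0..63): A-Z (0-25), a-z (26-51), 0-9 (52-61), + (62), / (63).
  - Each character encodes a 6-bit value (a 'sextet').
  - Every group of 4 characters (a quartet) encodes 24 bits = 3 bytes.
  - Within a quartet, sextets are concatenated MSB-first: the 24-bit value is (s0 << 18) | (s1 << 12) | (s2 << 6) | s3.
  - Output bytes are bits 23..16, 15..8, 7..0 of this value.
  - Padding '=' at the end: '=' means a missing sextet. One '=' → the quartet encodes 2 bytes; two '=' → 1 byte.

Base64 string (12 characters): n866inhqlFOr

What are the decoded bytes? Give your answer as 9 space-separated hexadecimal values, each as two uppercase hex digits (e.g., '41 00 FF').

Answer: 9F CE BA 8A 78 6A 94 53 AB

Derivation:
After char 0 ('n'=39): chars_in_quartet=1 acc=0x27 bytes_emitted=0
After char 1 ('8'=60): chars_in_quartet=2 acc=0x9FC bytes_emitted=0
After char 2 ('6'=58): chars_in_quartet=3 acc=0x27F3A bytes_emitted=0
After char 3 ('6'=58): chars_in_quartet=4 acc=0x9FCEBA -> emit 9F CE BA, reset; bytes_emitted=3
After char 4 ('i'=34): chars_in_quartet=1 acc=0x22 bytes_emitted=3
After char 5 ('n'=39): chars_in_quartet=2 acc=0x8A7 bytes_emitted=3
After char 6 ('h'=33): chars_in_quartet=3 acc=0x229E1 bytes_emitted=3
After char 7 ('q'=42): chars_in_quartet=4 acc=0x8A786A -> emit 8A 78 6A, reset; bytes_emitted=6
After char 8 ('l'=37): chars_in_quartet=1 acc=0x25 bytes_emitted=6
After char 9 ('F'=5): chars_in_quartet=2 acc=0x945 bytes_emitted=6
After char 10 ('O'=14): chars_in_quartet=3 acc=0x2514E bytes_emitted=6
After char 11 ('r'=43): chars_in_quartet=4 acc=0x9453AB -> emit 94 53 AB, reset; bytes_emitted=9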